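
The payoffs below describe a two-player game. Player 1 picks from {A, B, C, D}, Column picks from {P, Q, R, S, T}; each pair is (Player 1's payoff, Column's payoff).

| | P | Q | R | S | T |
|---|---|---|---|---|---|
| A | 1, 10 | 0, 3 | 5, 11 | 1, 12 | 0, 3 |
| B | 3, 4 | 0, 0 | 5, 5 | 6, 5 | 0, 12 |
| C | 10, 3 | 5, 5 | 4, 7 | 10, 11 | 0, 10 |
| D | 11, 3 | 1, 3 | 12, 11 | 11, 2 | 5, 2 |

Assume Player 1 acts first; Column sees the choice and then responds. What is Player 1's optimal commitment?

D

Backward induction with Player 1 moving first.
- A → Column plays S (best of 10, 3, 11, 12, 3); Player 1 gets 1.
- B → Column plays T (best of 4, 0, 5, 5, 12); Player 1 gets 0.
- C → Column plays S (best of 3, 5, 7, 11, 10); Player 1 gets 10.
- D → Column plays R (best of 3, 3, 11, 2, 2); Player 1 gets 12.
Among 1, 0, 10, 12, the best is 12 at D. Subgame-perfect outcome: (D, R) with payoffs (12, 11).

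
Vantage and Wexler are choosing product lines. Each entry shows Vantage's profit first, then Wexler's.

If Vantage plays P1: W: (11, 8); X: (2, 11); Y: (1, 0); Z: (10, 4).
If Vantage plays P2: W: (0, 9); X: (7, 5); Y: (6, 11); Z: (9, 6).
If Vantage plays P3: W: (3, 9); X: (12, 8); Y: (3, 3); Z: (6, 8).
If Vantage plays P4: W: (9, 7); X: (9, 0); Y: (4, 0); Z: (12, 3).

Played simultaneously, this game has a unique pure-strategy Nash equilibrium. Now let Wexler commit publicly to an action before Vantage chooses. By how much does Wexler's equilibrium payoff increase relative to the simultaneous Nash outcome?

0

Backward induction with Wexler moving first.
- W: BR = P1, leader payoff 8.
- X: BR = P3, leader payoff 8.
- Y: BR = P2, leader payoff 11.
- Z: BR = P4, leader payoff 3.
Among 8, 8, 11, 3, the best is 11 at Y. Subgame-perfect outcome: (P2, Y) with payoffs (6, 11).
Now find the simultaneous Nash equilibrium.
Vantage's best replies: W→P1; X→P3; Y→P2; Z→P4.
Wexler's best replies: P1→X; P2→Y; P3→W; P4→W.
The unique mutual best reply is (P2, Y), giving (6, 11).
Wexler's commitment gain: 11 − 11 = 0.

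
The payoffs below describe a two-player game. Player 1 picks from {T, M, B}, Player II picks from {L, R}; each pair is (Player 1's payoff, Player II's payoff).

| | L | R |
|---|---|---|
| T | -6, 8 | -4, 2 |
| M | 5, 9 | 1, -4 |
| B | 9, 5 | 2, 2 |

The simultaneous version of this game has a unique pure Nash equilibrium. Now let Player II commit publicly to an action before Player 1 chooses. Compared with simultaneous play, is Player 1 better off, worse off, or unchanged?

Player 1 best-responds to each possible Player II move:
- L: Player 1 compares -6, 5, 9 and picks B; Player II would get 5.
- R: Player 1 compares -4, 1, 2 and picks B; Player II would get 2.
Player II's induced payoffs are 5, 2, so Player II commits to L. Subgame-perfect outcome: (B, L) with payoffs (9, 5).
Under simultaneous play:
Player 1's best replies: L→B; R→B.
Player II's best replies: T→L; M→L; B→L.
Only (B, L) has each player best-responding; Nash payoffs (9, 5).
Player 1 earns 9 sequentially versus 9 at the Nash outcome: unchanged.

unchanged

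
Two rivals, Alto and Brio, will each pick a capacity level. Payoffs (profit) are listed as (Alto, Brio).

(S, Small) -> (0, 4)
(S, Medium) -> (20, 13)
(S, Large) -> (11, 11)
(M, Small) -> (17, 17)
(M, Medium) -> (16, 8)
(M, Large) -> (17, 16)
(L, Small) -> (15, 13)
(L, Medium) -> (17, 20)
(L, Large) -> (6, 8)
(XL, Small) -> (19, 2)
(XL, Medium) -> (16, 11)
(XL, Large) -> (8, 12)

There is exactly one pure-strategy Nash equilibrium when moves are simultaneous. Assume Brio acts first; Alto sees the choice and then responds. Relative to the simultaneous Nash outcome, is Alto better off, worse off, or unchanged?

Solve by backward induction (Brio leads).
- Small → Alto plays XL (best of 0, 17, 15, 19); Brio gets 2.
- Medium → Alto plays S (best of 20, 16, 17, 16); Brio gets 13.
- Large → Alto plays M (best of 11, 17, 6, 8); Brio gets 16.
Maximizing over 2, 13, 16, Brio chooses Large. Subgame-perfect outcome: (M, Large) with payoffs (17, 16).
For the simultaneous game, intersect best replies.
Alto's best replies: Small→XL; Medium→S; Large→M.
Brio's best replies: S→Medium; M→Small; L→Medium; XL→Large.
Only (S, Medium) has each player best-responding; Nash payoffs (20, 13).
Alto earns 17 sequentially versus 20 at the Nash outcome: worse off.

worse off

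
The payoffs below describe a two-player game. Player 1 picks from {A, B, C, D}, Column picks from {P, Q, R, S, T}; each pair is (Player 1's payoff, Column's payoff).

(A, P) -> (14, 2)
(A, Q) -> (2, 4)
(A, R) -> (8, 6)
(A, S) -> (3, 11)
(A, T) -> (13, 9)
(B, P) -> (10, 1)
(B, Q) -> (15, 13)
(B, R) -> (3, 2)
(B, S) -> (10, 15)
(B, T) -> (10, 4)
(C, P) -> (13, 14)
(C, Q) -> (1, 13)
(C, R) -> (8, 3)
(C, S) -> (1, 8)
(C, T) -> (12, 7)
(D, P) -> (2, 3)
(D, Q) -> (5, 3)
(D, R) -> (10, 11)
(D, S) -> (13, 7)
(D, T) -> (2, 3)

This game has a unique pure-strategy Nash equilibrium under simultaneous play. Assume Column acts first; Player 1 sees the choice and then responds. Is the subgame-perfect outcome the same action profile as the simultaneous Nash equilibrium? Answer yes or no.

Backward induction with Column moving first.
- P: BR = A, leader payoff 2.
- Q: BR = B, leader payoff 13.
- R: BR = D, leader payoff 11.
- S: BR = D, leader payoff 7.
- T: BR = A, leader payoff 9.
Maximizing over 2, 13, 11, 7, 9, Column chooses Q. Subgame-perfect outcome: (B, Q) with payoffs (15, 13).
Now find the simultaneous Nash equilibrium.
Player 1's best replies: P→A; Q→B; R→D; S→D; T→A.
Column's best replies: A→S; B→S; C→P; D→R.
Only (D, R) has each player best-responding; Nash payoffs (10, 11).
Sequential outcome (B, Q) differs from the Nash profile (D, R).

no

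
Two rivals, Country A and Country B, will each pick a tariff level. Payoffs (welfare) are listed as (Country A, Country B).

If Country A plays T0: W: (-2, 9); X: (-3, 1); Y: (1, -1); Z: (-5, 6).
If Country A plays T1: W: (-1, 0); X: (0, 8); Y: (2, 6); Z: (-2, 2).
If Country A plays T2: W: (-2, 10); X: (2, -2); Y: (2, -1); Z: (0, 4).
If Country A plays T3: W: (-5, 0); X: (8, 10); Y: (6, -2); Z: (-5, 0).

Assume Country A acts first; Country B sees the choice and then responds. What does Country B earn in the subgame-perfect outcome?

Work backward from Country B's decision.
- T0: Country B compares 9, 1, -1, 6 and picks W; Country A would get -2.
- T1: Country B compares 0, 8, 6, 2 and picks X; Country A would get 0.
- T2: Country B compares 10, -2, -1, 4 and picks W; Country A would get -2.
- T3: Country B compares 0, 10, -2, 0 and picks X; Country A would get 8.
Country A's induced payoffs are -2, 0, -2, 8, so Country A commits to T3. Subgame-perfect outcome: (T3, X) with payoffs (8, 10).

10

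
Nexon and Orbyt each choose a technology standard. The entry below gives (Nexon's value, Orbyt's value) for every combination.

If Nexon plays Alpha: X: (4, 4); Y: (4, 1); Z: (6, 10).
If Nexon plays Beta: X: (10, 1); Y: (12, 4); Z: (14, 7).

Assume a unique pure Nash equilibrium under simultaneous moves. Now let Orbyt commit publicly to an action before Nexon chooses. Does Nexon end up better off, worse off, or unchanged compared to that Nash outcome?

Backward induction with Orbyt moving first.
- X: Nexon compares 4, 10 and picks Beta; Orbyt would get 1.
- Y: Nexon compares 4, 12 and picks Beta; Orbyt would get 4.
- Z: Nexon compares 6, 14 and picks Beta; Orbyt would get 7.
Maximizing over 1, 4, 7, Orbyt chooses Z. Subgame-perfect outcome: (Beta, Z) with payoffs (14, 7).
Under simultaneous play:
Nexon's best replies: X→Beta; Y→Beta; Z→Beta.
Orbyt's best replies: Alpha→Z; Beta→Z.
The unique mutual best reply is (Beta, Z), giving (14, 7).
Nexon earns 14 sequentially versus 14 at the Nash outcome: unchanged.

unchanged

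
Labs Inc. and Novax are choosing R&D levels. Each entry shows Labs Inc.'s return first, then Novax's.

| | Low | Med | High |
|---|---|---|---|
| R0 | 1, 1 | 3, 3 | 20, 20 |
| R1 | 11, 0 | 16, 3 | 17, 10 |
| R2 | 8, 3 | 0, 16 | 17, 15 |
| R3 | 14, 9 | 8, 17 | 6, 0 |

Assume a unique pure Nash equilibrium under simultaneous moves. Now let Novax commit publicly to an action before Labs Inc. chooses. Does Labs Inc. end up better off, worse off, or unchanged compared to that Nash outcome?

unchanged

Solve by backward induction (Novax leads).
- Low → Labs Inc. plays R3 (best of 1, 11, 8, 14); Novax gets 9.
- Med → Labs Inc. plays R1 (best of 3, 16, 0, 8); Novax gets 3.
- High → Labs Inc. plays R0 (best of 20, 17, 17, 6); Novax gets 20.
Novax's induced payoffs are 9, 3, 20, so Novax commits to High. Subgame-perfect outcome: (R0, High) with payoffs (20, 20).
Now find the simultaneous Nash equilibrium.
Labs Inc.'s best replies: Low→R3; Med→R1; High→R0.
Novax's best replies: R0→High; R1→High; R2→Med; R3→Med.
The unique mutual best reply is (R0, High), giving (20, 20).
Labs Inc. earns 20 sequentially versus 20 at the Nash outcome: unchanged.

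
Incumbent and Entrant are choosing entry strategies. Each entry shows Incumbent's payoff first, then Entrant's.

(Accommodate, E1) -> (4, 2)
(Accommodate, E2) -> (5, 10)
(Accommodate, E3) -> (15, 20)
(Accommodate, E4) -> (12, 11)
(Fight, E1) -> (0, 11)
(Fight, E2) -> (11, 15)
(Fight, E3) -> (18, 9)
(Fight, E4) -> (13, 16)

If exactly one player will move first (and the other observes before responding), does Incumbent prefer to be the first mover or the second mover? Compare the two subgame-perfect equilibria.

first

If Incumbent leads: Entrant's best replies are Accommodate→E3, Fight→E4; Incumbent's induced payoffs 15, 13; outcome (Accommodate, E3), payoffs (15, 20).
If Entrant leads: Incumbent's best replies are E1→Accommodate, E2→Fight, E3→Fight, E4→Fight; Entrant's induced payoffs 2, 15, 9, 16; outcome (Fight, E4), payoffs (13, 16).
Incumbent gets 15 moving first and 13 moving second, so Incumbent prefers to move first.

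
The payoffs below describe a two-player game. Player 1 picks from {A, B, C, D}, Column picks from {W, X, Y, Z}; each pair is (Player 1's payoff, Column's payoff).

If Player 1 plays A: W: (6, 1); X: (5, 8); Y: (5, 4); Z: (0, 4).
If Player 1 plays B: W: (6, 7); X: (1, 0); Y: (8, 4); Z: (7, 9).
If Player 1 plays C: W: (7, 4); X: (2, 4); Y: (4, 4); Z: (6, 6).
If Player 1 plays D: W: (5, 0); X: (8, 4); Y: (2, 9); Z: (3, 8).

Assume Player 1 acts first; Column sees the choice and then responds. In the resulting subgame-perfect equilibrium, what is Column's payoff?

Work backward from Column's decision.
- A: BR = X, leader payoff 5.
- B: BR = Z, leader payoff 7.
- C: BR = Z, leader payoff 6.
- D: BR = Y, leader payoff 2.
Among 5, 7, 6, 2, the best is 7 at B. Subgame-perfect outcome: (B, Z) with payoffs (7, 9).

9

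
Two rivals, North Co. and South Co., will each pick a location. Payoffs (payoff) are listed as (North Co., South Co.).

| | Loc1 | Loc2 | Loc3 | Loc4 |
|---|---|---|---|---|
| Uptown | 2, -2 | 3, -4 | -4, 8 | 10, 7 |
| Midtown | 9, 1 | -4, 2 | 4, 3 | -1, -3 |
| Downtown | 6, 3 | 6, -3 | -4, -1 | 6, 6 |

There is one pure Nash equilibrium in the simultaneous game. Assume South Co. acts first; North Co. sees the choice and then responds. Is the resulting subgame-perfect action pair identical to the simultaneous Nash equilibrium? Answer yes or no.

no

Backward induction with South Co. moving first.
- Loc1 → North Co. plays Midtown (best of 2, 9, 6); South Co. gets 1.
- Loc2 → North Co. plays Downtown (best of 3, -4, 6); South Co. gets -3.
- Loc3 → North Co. plays Midtown (best of -4, 4, -4); South Co. gets 3.
- Loc4 → North Co. plays Uptown (best of 10, -1, 6); South Co. gets 7.
Among 1, -3, 3, 7, the best is 7 at Loc4. Subgame-perfect outcome: (Uptown, Loc4) with payoffs (10, 7).
For the simultaneous game, intersect best replies.
North Co.'s best replies: Loc1→Midtown; Loc2→Downtown; Loc3→Midtown; Loc4→Uptown.
South Co.'s best replies: Uptown→Loc3; Midtown→Loc3; Downtown→Loc4.
The unique mutual best reply is (Midtown, Loc3), giving (4, 3).
Sequential outcome (Uptown, Loc4) differs from the Nash profile (Midtown, Loc3).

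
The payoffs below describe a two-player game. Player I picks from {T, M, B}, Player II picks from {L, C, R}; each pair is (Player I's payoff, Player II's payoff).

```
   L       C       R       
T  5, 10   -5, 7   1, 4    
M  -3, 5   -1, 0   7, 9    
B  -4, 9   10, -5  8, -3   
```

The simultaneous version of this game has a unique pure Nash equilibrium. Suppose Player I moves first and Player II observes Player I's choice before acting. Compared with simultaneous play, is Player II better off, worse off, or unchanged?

Backward induction with Player I moving first.
- T → Player II plays L (best of 10, 7, 4); Player I gets 5.
- M → Player II plays R (best of 5, 0, 9); Player I gets 7.
- B → Player II plays L (best of 9, -5, -3); Player I gets -4.
Maximizing over 5, 7, -4, Player I chooses M. Subgame-perfect outcome: (M, R) with payoffs (7, 9).
Now find the simultaneous Nash equilibrium.
Player I's best replies: L→T; C→B; R→B.
Player II's best replies: T→L; M→R; B→L.
The unique mutual best reply is (T, L), giving (5, 10).
Player II earns 9 sequentially versus 10 at the Nash outcome: worse off.

worse off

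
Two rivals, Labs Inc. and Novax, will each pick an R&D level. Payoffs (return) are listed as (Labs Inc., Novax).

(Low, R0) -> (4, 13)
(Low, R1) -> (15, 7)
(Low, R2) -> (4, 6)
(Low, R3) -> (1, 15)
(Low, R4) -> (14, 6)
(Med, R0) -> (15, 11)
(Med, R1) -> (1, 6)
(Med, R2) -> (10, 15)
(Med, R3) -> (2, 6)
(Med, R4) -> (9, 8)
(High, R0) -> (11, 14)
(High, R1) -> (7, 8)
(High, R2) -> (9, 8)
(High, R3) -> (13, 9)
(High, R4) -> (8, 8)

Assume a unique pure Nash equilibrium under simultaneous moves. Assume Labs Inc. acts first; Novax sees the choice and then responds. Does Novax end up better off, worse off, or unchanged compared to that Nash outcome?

worse off

Backward induction with Labs Inc. moving first.
- Low → Novax plays R3 (best of 13, 7, 6, 15, 6); Labs Inc. gets 1.
- Med → Novax plays R2 (best of 11, 6, 15, 6, 8); Labs Inc. gets 10.
- High → Novax plays R0 (best of 14, 8, 8, 9, 8); Labs Inc. gets 11.
Labs Inc.'s induced payoffs are 1, 10, 11, so Labs Inc. commits to High. Subgame-perfect outcome: (High, R0) with payoffs (11, 14).
Under simultaneous play:
Labs Inc.'s best replies: R0→Med; R1→Low; R2→Med; R3→High; R4→Low.
Novax's best replies: Low→R3; Med→R2; High→R0.
The unique mutual best reply is (Med, R2), giving (10, 15).
Novax earns 14 sequentially versus 15 at the Nash outcome: worse off.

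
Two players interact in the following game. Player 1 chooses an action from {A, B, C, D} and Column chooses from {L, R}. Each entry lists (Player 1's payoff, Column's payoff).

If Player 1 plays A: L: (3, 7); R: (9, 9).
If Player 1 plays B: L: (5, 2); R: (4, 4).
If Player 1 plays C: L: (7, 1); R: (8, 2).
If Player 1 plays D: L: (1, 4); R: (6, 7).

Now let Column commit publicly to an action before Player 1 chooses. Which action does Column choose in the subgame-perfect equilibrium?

R

Player 1 best-responds to each possible Column move:
- L → Player 1 plays C (best of 3, 5, 7, 1); Column gets 1.
- R → Player 1 plays A (best of 9, 4, 8, 6); Column gets 9.
Column's induced payoffs are 1, 9, so Column commits to R. Subgame-perfect outcome: (A, R) with payoffs (9, 9).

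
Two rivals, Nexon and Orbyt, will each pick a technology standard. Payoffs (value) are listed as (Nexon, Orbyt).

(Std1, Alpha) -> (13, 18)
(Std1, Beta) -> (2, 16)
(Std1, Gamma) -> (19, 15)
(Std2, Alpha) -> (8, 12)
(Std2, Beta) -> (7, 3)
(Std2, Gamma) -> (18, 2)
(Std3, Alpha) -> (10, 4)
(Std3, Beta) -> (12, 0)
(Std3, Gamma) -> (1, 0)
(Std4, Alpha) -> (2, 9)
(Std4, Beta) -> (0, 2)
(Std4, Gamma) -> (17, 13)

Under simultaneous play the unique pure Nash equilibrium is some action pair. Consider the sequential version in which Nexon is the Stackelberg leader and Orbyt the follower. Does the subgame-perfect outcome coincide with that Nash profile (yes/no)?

Solve by backward induction (Nexon leads).
- Std1: BR = Alpha, leader payoff 13.
- Std2: BR = Alpha, leader payoff 8.
- Std3: BR = Alpha, leader payoff 10.
- Std4: BR = Gamma, leader payoff 17.
Among 13, 8, 10, 17, the best is 17 at Std4. Subgame-perfect outcome: (Std4, Gamma) with payoffs (17, 13).
Under simultaneous play:
Nexon's best replies: Alpha→Std1; Beta→Std3; Gamma→Std1.
Orbyt's best replies: Std1→Alpha; Std2→Alpha; Std3→Alpha; Std4→Gamma.
Only (Std1, Alpha) has each player best-responding; Nash payoffs (13, 18).
Sequential outcome (Std4, Gamma) differs from the Nash profile (Std1, Alpha).

no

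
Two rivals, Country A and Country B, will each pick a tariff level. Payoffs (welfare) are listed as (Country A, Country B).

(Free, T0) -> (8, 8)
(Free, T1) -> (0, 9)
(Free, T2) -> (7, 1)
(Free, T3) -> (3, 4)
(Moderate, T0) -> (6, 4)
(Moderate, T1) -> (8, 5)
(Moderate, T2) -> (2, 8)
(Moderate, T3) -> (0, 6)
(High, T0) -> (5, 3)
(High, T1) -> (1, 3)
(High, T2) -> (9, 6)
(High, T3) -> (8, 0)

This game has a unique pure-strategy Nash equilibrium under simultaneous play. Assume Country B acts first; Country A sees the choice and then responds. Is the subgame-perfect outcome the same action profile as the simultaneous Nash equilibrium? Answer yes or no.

no

Country A best-responds to each possible Country B move:
- T0: BR = Free, leader payoff 8.
- T1: BR = Moderate, leader payoff 5.
- T2: BR = High, leader payoff 6.
- T3: BR = High, leader payoff 0.
Maximizing over 8, 5, 6, 0, Country B chooses T0. Subgame-perfect outcome: (Free, T0) with payoffs (8, 8).
For the simultaneous game, intersect best replies.
Country A's best replies: T0→Free; T1→Moderate; T2→High; T3→High.
Country B's best replies: Free→T1; Moderate→T2; High→T2.
The unique mutual best reply is (High, T2), giving (9, 6).
Sequential outcome (Free, T0) differs from the Nash profile (High, T2).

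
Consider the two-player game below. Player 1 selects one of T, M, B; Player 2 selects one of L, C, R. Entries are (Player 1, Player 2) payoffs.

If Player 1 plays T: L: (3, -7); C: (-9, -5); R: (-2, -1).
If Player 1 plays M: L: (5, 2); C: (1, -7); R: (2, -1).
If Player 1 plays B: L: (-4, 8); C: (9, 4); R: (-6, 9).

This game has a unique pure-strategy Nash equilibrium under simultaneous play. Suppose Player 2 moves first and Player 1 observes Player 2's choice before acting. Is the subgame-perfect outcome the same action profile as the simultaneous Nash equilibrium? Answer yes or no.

no

Backward induction with Player 2 moving first.
- L: BR = M, leader payoff 2.
- C: BR = B, leader payoff 4.
- R: BR = M, leader payoff -1.
Player 2's induced payoffs are 2, 4, -1, so Player 2 commits to C. Subgame-perfect outcome: (B, C) with payoffs (9, 4).
For the simultaneous game, intersect best replies.
Player 1's best replies: L→M; C→B; R→M.
Player 2's best replies: T→R; M→L; B→R.
Only (M, L) has each player best-responding; Nash payoffs (5, 2).
Sequential outcome (B, C) differs from the Nash profile (M, L).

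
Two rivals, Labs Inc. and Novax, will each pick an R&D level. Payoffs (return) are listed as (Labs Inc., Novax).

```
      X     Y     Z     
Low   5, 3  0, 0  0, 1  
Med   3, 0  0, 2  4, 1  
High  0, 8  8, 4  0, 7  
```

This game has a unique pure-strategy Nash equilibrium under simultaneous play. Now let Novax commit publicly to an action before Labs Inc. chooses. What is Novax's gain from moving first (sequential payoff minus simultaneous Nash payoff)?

Backward induction with Novax moving first.
- X → Labs Inc. plays Low (best of 5, 3, 0); Novax gets 3.
- Y → Labs Inc. plays High (best of 0, 0, 8); Novax gets 4.
- Z → Labs Inc. plays Med (best of 0, 4, 0); Novax gets 1.
Novax's induced payoffs are 3, 4, 1, so Novax commits to Y. Subgame-perfect outcome: (High, Y) with payoffs (8, 4).
Now find the simultaneous Nash equilibrium.
Labs Inc.'s best replies: X→Low; Y→High; Z→Med.
Novax's best replies: Low→X; Med→Y; High→X.
Only (Low, X) has each player best-responding; Nash payoffs (5, 3).
Novax's commitment gain: 4 − 3 = 1.

1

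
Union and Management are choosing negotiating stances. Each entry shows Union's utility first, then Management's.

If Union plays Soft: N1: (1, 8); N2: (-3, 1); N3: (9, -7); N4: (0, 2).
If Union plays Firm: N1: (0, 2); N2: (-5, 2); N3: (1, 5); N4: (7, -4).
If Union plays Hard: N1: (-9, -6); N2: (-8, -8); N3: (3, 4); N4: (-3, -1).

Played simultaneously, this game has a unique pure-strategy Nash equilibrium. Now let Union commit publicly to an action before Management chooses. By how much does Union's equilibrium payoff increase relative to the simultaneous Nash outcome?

2

Work backward from Management's decision.
- Soft: BR = N1, leader payoff 1.
- Firm: BR = N3, leader payoff 1.
- Hard: BR = N3, leader payoff 3.
Union's induced payoffs are 1, 1, 3, so Union commits to Hard. Subgame-perfect outcome: (Hard, N3) with payoffs (3, 4).
Now find the simultaneous Nash equilibrium.
Union's best replies: N1→Soft; N2→Soft; N3→Soft; N4→Firm.
Management's best replies: Soft→N1; Firm→N3; Hard→N3.
Only (Soft, N1) has each player best-responding; Nash payoffs (1, 8).
Union's commitment gain: 3 − 1 = 2.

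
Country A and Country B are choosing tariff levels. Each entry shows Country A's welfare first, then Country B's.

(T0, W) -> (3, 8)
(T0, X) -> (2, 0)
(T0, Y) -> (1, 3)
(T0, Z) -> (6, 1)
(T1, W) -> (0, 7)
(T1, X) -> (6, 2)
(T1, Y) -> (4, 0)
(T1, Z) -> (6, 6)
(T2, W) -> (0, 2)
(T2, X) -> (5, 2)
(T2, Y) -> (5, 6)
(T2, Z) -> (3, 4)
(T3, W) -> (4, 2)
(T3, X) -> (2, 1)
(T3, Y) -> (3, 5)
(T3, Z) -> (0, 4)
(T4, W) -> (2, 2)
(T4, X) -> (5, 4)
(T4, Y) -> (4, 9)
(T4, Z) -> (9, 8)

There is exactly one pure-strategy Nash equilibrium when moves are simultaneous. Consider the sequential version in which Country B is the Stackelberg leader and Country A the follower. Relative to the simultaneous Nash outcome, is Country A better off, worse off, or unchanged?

better off

Work backward from Country A's decision.
- W: Country A compares 3, 0, 0, 4, 2 and picks T3; Country B would get 2.
- X: Country A compares 2, 6, 5, 2, 5 and picks T1; Country B would get 2.
- Y: Country A compares 1, 4, 5, 3, 4 and picks T2; Country B would get 6.
- Z: Country A compares 6, 6, 3, 0, 9 and picks T4; Country B would get 8.
Country B's induced payoffs are 2, 2, 6, 8, so Country B commits to Z. Subgame-perfect outcome: (T4, Z) with payoffs (9, 8).
Now find the simultaneous Nash equilibrium.
Country A's best replies: W→T3; X→T1; Y→T2; Z→T4.
Country B's best replies: T0→W; T1→W; T2→Y; T3→Y; T4→Y.
Only (T2, Y) has each player best-responding; Nash payoffs (5, 6).
Country A earns 9 sequentially versus 5 at the Nash outcome: better off.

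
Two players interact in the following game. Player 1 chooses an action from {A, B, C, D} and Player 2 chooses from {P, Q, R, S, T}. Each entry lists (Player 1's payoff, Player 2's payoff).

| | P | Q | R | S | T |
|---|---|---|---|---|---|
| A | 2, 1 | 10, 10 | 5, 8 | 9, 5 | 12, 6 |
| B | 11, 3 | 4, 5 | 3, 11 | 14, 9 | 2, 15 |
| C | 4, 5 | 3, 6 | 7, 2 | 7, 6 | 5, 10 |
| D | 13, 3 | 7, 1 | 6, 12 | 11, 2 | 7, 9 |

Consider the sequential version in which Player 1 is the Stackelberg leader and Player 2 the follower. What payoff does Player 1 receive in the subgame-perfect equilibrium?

10

Work backward from Player 2's decision.
- A → Player 2 plays Q (best of 1, 10, 8, 5, 6); Player 1 gets 10.
- B → Player 2 plays T (best of 3, 5, 11, 9, 15); Player 1 gets 2.
- C → Player 2 plays T (best of 5, 6, 2, 6, 10); Player 1 gets 5.
- D → Player 2 plays R (best of 3, 1, 12, 2, 9); Player 1 gets 6.
Player 1's induced payoffs are 10, 2, 5, 6, so Player 1 commits to A. Subgame-perfect outcome: (A, Q) with payoffs (10, 10).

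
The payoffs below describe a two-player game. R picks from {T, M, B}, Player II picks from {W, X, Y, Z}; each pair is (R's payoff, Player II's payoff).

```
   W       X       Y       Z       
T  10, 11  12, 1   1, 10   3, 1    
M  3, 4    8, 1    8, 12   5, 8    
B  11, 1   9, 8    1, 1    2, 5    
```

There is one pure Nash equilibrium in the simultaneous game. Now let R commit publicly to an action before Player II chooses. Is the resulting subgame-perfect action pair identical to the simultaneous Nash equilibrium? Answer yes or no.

Work backward from Player II's decision.
- T: BR = W, leader payoff 10.
- M: BR = Y, leader payoff 8.
- B: BR = X, leader payoff 9.
Among 10, 8, 9, the best is 10 at T. Subgame-perfect outcome: (T, W) with payoffs (10, 11).
Under simultaneous play:
R's best replies: W→B; X→T; Y→M; Z→M.
Player II's best replies: T→W; M→Y; B→X.
The unique mutual best reply is (M, Y), giving (8, 12).
Sequential outcome (T, W) differs from the Nash profile (M, Y).

no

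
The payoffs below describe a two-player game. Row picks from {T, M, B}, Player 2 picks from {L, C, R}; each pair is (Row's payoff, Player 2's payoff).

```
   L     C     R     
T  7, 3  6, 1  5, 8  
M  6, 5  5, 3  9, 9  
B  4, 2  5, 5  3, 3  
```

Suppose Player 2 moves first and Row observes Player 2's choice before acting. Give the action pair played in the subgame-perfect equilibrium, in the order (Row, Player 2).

(M, R)

Row best-responds to each possible Player 2 move:
- L → Row plays T (best of 7, 6, 4); Player 2 gets 3.
- C → Row plays T (best of 6, 5, 5); Player 2 gets 1.
- R → Row plays M (best of 5, 9, 3); Player 2 gets 9.
Among 3, 1, 9, the best is 9 at R. Subgame-perfect outcome: (M, R) with payoffs (9, 9).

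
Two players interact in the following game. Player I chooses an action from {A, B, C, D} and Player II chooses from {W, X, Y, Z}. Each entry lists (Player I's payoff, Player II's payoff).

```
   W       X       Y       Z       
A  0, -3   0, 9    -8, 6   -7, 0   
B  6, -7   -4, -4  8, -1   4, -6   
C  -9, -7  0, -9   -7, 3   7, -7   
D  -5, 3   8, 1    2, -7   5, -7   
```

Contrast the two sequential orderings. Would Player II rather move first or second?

first

If Player I leads: Player II's best replies are A→X, B→Y, C→Y, D→W; Player I's induced payoffs 0, 8, -7, -5; outcome (B, Y), payoffs (8, -1).
If Player II leads: Player I's best replies are W→B, X→D, Y→B, Z→C; Player II's induced payoffs -7, 1, -1, -7; outcome (D, X), payoffs (8, 1).
Player II gets 1 moving first and -1 moving second, so Player II prefers to move first.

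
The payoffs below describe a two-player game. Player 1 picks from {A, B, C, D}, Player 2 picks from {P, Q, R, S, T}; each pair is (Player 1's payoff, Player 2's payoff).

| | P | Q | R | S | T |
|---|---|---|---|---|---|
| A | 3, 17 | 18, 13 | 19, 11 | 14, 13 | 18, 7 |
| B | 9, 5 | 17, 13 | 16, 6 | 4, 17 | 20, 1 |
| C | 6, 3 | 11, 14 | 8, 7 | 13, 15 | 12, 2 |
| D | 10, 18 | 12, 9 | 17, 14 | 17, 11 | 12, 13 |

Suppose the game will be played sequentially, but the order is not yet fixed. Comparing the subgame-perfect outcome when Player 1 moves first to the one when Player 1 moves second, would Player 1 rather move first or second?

first

If Player 1 leads: Player 2's best replies are A→P, B→S, C→S, D→P; Player 1's induced payoffs 3, 4, 13, 10; outcome (C, S), payoffs (13, 15).
If Player 2 leads: Player 1's best replies are P→D, Q→A, R→A, S→D, T→B; Player 2's induced payoffs 18, 13, 11, 11, 1; outcome (D, P), payoffs (10, 18).
Player 1 gets 13 moving first and 10 moving second, so Player 1 prefers to move first.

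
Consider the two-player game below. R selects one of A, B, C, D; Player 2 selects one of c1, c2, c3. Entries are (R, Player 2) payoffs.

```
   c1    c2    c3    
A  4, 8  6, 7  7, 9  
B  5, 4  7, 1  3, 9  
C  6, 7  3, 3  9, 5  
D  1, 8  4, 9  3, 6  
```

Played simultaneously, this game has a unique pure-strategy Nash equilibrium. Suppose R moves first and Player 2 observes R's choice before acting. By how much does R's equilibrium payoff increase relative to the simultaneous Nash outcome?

1

Solve by backward induction (R leads).
- A → Player 2 plays c3 (best of 8, 7, 9); R gets 7.
- B → Player 2 plays c3 (best of 4, 1, 9); R gets 3.
- C → Player 2 plays c1 (best of 7, 3, 5); R gets 6.
- D → Player 2 plays c2 (best of 8, 9, 6); R gets 4.
R's induced payoffs are 7, 3, 6, 4, so R commits to A. Subgame-perfect outcome: (A, c3) with payoffs (7, 9).
For the simultaneous game, intersect best replies.
R's best replies: c1→C; c2→B; c3→C.
Player 2's best replies: A→c3; B→c3; C→c1; D→c2.
Only (C, c1) has each player best-responding; Nash payoffs (6, 7).
R's commitment gain: 7 − 6 = 1.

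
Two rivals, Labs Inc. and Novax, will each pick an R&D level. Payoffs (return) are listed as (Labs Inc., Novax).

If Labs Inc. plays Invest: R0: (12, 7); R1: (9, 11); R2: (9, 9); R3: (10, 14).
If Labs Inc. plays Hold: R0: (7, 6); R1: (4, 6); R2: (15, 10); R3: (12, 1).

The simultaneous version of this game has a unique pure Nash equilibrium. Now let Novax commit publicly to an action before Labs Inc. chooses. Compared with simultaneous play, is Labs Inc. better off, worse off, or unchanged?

Backward induction with Novax moving first.
- R0 → Labs Inc. plays Invest (best of 12, 7); Novax gets 7.
- R1 → Labs Inc. plays Invest (best of 9, 4); Novax gets 11.
- R2 → Labs Inc. plays Hold (best of 9, 15); Novax gets 10.
- R3 → Labs Inc. plays Hold (best of 10, 12); Novax gets 1.
Maximizing over 7, 11, 10, 1, Novax chooses R1. Subgame-perfect outcome: (Invest, R1) with payoffs (9, 11).
Under simultaneous play:
Labs Inc.'s best replies: R0→Invest; R1→Invest; R2→Hold; R3→Hold.
Novax's best replies: Invest→R3; Hold→R2.
The unique mutual best reply is (Hold, R2), giving (15, 10).
Labs Inc. earns 9 sequentially versus 15 at the Nash outcome: worse off.

worse off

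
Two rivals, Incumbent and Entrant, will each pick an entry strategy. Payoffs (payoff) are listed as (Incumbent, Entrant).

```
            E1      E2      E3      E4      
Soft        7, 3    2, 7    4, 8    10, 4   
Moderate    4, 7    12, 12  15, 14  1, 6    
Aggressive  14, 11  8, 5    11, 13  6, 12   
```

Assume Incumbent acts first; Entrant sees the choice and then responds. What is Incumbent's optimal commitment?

Solve by backward induction (Incumbent leads).
- Soft: Entrant compares 3, 7, 8, 4 and picks E3; Incumbent would get 4.
- Moderate: Entrant compares 7, 12, 14, 6 and picks E3; Incumbent would get 15.
- Aggressive: Entrant compares 11, 5, 13, 12 and picks E3; Incumbent would get 11.
Among 4, 15, 11, the best is 15 at Moderate. Subgame-perfect outcome: (Moderate, E3) with payoffs (15, 14).

Moderate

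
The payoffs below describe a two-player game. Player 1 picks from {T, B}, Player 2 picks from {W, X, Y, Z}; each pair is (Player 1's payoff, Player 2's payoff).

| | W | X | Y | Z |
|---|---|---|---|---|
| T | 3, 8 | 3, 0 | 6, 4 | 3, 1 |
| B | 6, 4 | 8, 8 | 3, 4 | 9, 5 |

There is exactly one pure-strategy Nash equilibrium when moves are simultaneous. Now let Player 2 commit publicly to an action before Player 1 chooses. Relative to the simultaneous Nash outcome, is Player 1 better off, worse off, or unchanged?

unchanged

Solve by backward induction (Player 2 leads).
- W → Player 1 plays B (best of 3, 6); Player 2 gets 4.
- X → Player 1 plays B (best of 3, 8); Player 2 gets 8.
- Y → Player 1 plays T (best of 6, 3); Player 2 gets 4.
- Z → Player 1 plays B (best of 3, 9); Player 2 gets 5.
Among 4, 8, 4, 5, the best is 8 at X. Subgame-perfect outcome: (B, X) with payoffs (8, 8).
Now find the simultaneous Nash equilibrium.
Player 1's best replies: W→B; X→B; Y→T; Z→B.
Player 2's best replies: T→W; B→X.
The unique mutual best reply is (B, X), giving (8, 8).
Player 1 earns 8 sequentially versus 8 at the Nash outcome: unchanged.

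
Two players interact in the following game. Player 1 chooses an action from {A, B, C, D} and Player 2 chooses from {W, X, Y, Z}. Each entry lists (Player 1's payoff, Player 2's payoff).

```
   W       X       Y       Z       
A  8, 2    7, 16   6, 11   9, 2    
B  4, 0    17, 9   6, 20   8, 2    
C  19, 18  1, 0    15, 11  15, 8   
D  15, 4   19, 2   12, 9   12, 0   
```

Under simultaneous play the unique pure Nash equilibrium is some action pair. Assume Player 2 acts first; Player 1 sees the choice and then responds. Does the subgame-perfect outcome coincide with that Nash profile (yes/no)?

yes

Player 1 best-responds to each possible Player 2 move:
- W → Player 1 plays C (best of 8, 4, 19, 15); Player 2 gets 18.
- X → Player 1 plays D (best of 7, 17, 1, 19); Player 2 gets 2.
- Y → Player 1 plays C (best of 6, 6, 15, 12); Player 2 gets 11.
- Z → Player 1 plays C (best of 9, 8, 15, 12); Player 2 gets 8.
Maximizing over 18, 2, 11, 8, Player 2 chooses W. Subgame-perfect outcome: (C, W) with payoffs (19, 18).
Now find the simultaneous Nash equilibrium.
Player 1's best replies: W→C; X→D; Y→C; Z→C.
Player 2's best replies: A→X; B→Y; C→W; D→Y.
Only (C, W) has each player best-responding; Nash payoffs (19, 18).
Sequential outcome (C, W) coincides with the Nash profile (C, W).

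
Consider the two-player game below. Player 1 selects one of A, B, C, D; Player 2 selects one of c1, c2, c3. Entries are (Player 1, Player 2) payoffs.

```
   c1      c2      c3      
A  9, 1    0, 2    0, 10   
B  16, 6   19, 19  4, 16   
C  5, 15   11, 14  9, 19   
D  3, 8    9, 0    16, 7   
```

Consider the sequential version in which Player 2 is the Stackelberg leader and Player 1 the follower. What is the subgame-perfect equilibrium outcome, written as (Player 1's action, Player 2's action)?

Work backward from Player 1's decision.
- c1: BR = B, leader payoff 6.
- c2: BR = B, leader payoff 19.
- c3: BR = D, leader payoff 7.
Player 2's induced payoffs are 6, 19, 7, so Player 2 commits to c2. Subgame-perfect outcome: (B, c2) with payoffs (19, 19).

(B, c2)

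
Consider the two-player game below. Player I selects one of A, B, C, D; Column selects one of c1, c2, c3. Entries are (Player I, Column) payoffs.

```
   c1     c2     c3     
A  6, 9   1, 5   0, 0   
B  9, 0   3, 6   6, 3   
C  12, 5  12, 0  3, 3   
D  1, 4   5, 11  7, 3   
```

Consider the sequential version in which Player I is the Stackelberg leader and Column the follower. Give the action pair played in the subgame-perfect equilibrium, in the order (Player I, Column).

(C, c1)

Work backward from Column's decision.
- A: BR = c1, leader payoff 6.
- B: BR = c2, leader payoff 3.
- C: BR = c1, leader payoff 12.
- D: BR = c2, leader payoff 5.
Player I's induced payoffs are 6, 3, 12, 5, so Player I commits to C. Subgame-perfect outcome: (C, c1) with payoffs (12, 5).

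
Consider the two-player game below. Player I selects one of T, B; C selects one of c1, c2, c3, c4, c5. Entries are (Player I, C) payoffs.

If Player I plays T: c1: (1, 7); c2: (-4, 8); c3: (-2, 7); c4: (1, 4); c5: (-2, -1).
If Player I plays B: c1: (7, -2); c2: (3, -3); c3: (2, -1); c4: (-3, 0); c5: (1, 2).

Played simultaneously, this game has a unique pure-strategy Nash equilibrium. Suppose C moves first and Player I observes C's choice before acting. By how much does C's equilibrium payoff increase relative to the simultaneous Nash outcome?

Solve by backward induction (C leads).
- c1 → Player I plays B (best of 1, 7); C gets -2.
- c2 → Player I plays B (best of -4, 3); C gets -3.
- c3 → Player I plays B (best of -2, 2); C gets -1.
- c4 → Player I plays T (best of 1, -3); C gets 4.
- c5 → Player I plays B (best of -2, 1); C gets 2.
Maximizing over -2, -3, -1, 4, 2, C chooses c4. Subgame-perfect outcome: (T, c4) with payoffs (1, 4).
For the simultaneous game, intersect best replies.
Player I's best replies: c1→B; c2→B; c3→B; c4→T; c5→B.
C's best replies: T→c2; B→c5.
The unique mutual best reply is (B, c5), giving (1, 2).
C's commitment gain: 4 − 2 = 2.

2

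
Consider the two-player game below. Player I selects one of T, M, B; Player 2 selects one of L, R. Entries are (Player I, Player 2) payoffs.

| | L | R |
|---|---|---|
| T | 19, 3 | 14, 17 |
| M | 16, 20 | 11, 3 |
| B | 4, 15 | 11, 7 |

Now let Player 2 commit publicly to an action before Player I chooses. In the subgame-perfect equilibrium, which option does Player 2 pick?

Player I best-responds to each possible Player 2 move:
- L → Player I plays T (best of 19, 16, 4); Player 2 gets 3.
- R → Player I plays T (best of 14, 11, 11); Player 2 gets 17.
Player 2's induced payoffs are 3, 17, so Player 2 commits to R. Subgame-perfect outcome: (T, R) with payoffs (14, 17).

R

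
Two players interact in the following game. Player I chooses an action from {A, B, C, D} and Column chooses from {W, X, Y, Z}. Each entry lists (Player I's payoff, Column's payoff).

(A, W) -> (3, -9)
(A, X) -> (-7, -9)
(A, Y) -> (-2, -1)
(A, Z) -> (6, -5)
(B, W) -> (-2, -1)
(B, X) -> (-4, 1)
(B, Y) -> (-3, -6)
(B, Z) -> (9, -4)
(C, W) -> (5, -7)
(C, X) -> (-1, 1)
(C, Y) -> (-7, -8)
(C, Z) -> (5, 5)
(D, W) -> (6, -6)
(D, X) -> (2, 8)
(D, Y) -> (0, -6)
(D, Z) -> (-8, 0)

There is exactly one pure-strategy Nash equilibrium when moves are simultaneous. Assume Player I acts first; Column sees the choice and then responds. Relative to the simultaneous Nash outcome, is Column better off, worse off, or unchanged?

worse off

Solve by backward induction (Player I leads).
- A: BR = Y, leader payoff -2.
- B: BR = X, leader payoff -4.
- C: BR = Z, leader payoff 5.
- D: BR = X, leader payoff 2.
Maximizing over -2, -4, 5, 2, Player I chooses C. Subgame-perfect outcome: (C, Z) with payoffs (5, 5).
Now find the simultaneous Nash equilibrium.
Player I's best replies: W→D; X→D; Y→D; Z→B.
Column's best replies: A→Y; B→X; C→Z; D→X.
The unique mutual best reply is (D, X), giving (2, 8).
Column earns 5 sequentially versus 8 at the Nash outcome: worse off.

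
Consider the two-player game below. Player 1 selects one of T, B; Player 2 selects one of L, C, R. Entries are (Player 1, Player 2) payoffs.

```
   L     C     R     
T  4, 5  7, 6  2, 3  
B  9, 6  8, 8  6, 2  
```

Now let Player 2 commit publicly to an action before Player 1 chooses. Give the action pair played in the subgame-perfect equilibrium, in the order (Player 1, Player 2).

(B, C)

Work backward from Player 1's decision.
- L → Player 1 plays B (best of 4, 9); Player 2 gets 6.
- C → Player 1 plays B (best of 7, 8); Player 2 gets 8.
- R → Player 1 plays B (best of 2, 6); Player 2 gets 2.
Maximizing over 6, 8, 2, Player 2 chooses C. Subgame-perfect outcome: (B, C) with payoffs (8, 8).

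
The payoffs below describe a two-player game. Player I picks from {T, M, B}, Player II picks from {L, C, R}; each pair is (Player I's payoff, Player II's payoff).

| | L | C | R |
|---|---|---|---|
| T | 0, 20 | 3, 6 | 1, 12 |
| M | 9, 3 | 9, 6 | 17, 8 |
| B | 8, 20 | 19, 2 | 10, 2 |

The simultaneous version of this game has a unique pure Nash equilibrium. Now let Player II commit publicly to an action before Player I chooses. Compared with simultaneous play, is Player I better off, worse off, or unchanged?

unchanged

Work backward from Player I's decision.
- L → Player I plays M (best of 0, 9, 8); Player II gets 3.
- C → Player I plays B (best of 3, 9, 19); Player II gets 2.
- R → Player I plays M (best of 1, 17, 10); Player II gets 8.
Maximizing over 3, 2, 8, Player II chooses R. Subgame-perfect outcome: (M, R) with payoffs (17, 8).
Now find the simultaneous Nash equilibrium.
Player I's best replies: L→M; C→B; R→M.
Player II's best replies: T→L; M→R; B→L.
Only (M, R) has each player best-responding; Nash payoffs (17, 8).
Player I earns 17 sequentially versus 17 at the Nash outcome: unchanged.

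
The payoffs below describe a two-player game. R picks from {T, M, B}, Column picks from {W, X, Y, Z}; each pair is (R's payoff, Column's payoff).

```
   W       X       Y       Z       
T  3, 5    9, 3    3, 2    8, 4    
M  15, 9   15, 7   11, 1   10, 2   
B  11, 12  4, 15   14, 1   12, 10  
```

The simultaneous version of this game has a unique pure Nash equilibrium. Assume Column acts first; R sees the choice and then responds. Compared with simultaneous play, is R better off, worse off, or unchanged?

worse off

Solve by backward induction (Column leads).
- W: R compares 3, 15, 11 and picks M; Column would get 9.
- X: R compares 9, 15, 4 and picks M; Column would get 7.
- Y: R compares 3, 11, 14 and picks B; Column would get 1.
- Z: R compares 8, 10, 12 and picks B; Column would get 10.
Among 9, 7, 1, 10, the best is 10 at Z. Subgame-perfect outcome: (B, Z) with payoffs (12, 10).
Now find the simultaneous Nash equilibrium.
R's best replies: W→M; X→M; Y→B; Z→B.
Column's best replies: T→W; M→W; B→X.
The unique mutual best reply is (M, W), giving (15, 9).
R earns 12 sequentially versus 15 at the Nash outcome: worse off.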